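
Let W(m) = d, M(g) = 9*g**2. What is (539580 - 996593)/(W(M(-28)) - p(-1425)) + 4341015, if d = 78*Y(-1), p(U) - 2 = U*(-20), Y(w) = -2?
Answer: 124405264883/28658 ≈ 4.3410e+6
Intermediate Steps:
p(U) = 2 - 20*U (p(U) = 2 + U*(-20) = 2 - 20*U)
d = -156 (d = 78*(-2) = -156)
W(m) = -156
(539580 - 996593)/(W(M(-28)) - p(-1425)) + 4341015 = (539580 - 996593)/(-156 - (2 - 20*(-1425))) + 4341015 = -457013/(-156 - (2 + 28500)) + 4341015 = -457013/(-156 - 1*28502) + 4341015 = -457013/(-156 - 28502) + 4341015 = -457013/(-28658) + 4341015 = -457013*(-1/28658) + 4341015 = 457013/28658 + 4341015 = 124405264883/28658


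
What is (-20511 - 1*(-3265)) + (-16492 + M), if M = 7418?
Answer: -26320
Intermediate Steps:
(-20511 - 1*(-3265)) + (-16492 + M) = (-20511 - 1*(-3265)) + (-16492 + 7418) = (-20511 + 3265) - 9074 = -17246 - 9074 = -26320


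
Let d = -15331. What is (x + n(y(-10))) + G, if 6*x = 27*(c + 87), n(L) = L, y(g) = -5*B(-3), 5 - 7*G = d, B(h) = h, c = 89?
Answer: 20985/7 ≈ 2997.9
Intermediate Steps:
G = 15336/7 (G = 5/7 - ⅐*(-15331) = 5/7 + 15331/7 = 15336/7 ≈ 2190.9)
y(g) = 15 (y(g) = -5*(-3) = 15)
x = 792 (x = (27*(89 + 87))/6 = (27*176)/6 = (⅙)*4752 = 792)
(x + n(y(-10))) + G = (792 + 15) + 15336/7 = 807 + 15336/7 = 20985/7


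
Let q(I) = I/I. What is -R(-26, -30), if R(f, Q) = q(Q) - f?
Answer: -27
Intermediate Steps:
q(I) = 1
R(f, Q) = 1 - f
-R(-26, -30) = -(1 - 1*(-26)) = -(1 + 26) = -1*27 = -27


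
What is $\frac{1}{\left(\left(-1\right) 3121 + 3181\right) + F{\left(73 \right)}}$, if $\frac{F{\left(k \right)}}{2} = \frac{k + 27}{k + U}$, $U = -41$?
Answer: $\frac{4}{265} \approx 0.015094$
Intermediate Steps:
$F{\left(k \right)} = \frac{2 \left(27 + k\right)}{-41 + k}$ ($F{\left(k \right)} = 2 \frac{k + 27}{k - 41} = 2 \frac{27 + k}{-41 + k} = \frac{2 \left(27 + k\right)}{-41 + k}$)
$\frac{1}{\left(\left(-1\right) 3121 + 3181\right) + F{\left(73 \right)}} = \frac{1}{\left(\left(-1\right) 3121 + 3181\right) + \frac{2 \left(27 + 73\right)}{-41 + 73}} = \frac{1}{\left(-3121 + 3181\right) + 2 \cdot \frac{1}{32} \cdot 100} = \frac{1}{60 + 2 \cdot \frac{1}{32} \cdot 100} = \frac{1}{60 + \frac{25}{4}} = \frac{1}{\frac{265}{4}} = \frac{4}{265}$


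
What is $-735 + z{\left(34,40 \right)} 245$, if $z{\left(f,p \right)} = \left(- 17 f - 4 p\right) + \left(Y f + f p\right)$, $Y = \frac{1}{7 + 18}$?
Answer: $\frac{759941}{5} \approx 1.5199 \cdot 10^{5}$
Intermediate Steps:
$Y = \frac{1}{25} \approx 0.04$
$z{\left(f,p \right)} = - 4 p - \frac{424 f}{25} + f p$ ($z{\left(f,p \right)} = \left(- 17 f - 4 p\right) + \left(\frac{f}{25} + f p\right) = - 4 p - \frac{424 f}{25} + f p$)
$-735 + z{\left(34,40 \right)} 245 = -735 + \left(\left(-4\right) 40 - \frac{14416}{25} + 34 \cdot 40\right) 245 = -735 + \left(-160 - \frac{14416}{25} + 1360\right) 245 = -735 + \frac{15584}{25} \cdot 245 = -735 + \frac{763616}{5} = \frac{759941}{5}$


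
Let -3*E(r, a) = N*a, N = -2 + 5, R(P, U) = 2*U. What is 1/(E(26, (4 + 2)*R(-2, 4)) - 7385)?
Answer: -1/7433 ≈ -0.00013454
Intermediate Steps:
N = 3
E(r, a) = -a
1/(E(26, (4 + 2)*R(-2, 4)) - 7385) = 1/(-(4 + 2)*2*4 - 7385) = 1/(-6*8 - 7385) = 1/(-1*48 - 7385) = 1/(-48 - 7385) = 1/(-7433) = -1/7433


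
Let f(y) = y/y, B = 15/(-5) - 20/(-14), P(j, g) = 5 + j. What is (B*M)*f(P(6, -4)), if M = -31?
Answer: 341/7 ≈ 48.714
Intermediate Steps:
B = -11/7 (B = 15*(-1/5) - 20*(-1/14) = -3 + 10/7 = -11/7 ≈ -1.5714)
f(y) = 1
(B*M)*f(P(6, -4)) = -11/7*(-31)*1 = (341/7)*1 = 341/7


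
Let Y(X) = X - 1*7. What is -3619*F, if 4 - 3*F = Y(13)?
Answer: 7238/3 ≈ 2412.7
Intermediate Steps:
Y(X) = -7 + X (Y(X) = X - 7 = -7 + X)
F = -2/3 (F = 4/3 - (-7 + 13)/3 = 4/3 - 1/3*6 = 4/3 - 2 = -2/3 ≈ -0.66667)
-3619*F = -3619*(-2/3) = 7238/3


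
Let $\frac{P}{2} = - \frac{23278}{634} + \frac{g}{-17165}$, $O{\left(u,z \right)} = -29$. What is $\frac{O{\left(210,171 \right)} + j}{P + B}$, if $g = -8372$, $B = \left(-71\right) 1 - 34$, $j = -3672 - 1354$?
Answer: $\frac{9168598925}{321865349} \approx 28.486$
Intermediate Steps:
$j = -5026$ ($j = -3672 - 1354 = -5026$)
$B = -105$ ($B = -71 - 34 = -105$)
$P = - \frac{394259022}{5441305}$ ($P = 2 \left(- \frac{23278}{634} - \frac{8372}{-17165}\right) = 2 \left(\left(-23278\right) \frac{1}{634} - - \frac{8372}{17165}\right) = 2 \left(- \frac{11639}{317} + \frac{8372}{17165}\right) = 2 \left(- \frac{197129511}{5441305}\right) = - \frac{394259022}{5441305} \approx -72.457$)
$\frac{O{\left(210,171 \right)} + j}{P + B} = \frac{-29 - 5026}{- \frac{394259022}{5441305} - 105} = - \frac{5055}{- \frac{965596047}{5441305}} = \left(-5055\right) \left(- \frac{5441305}{965596047}\right) = \frac{9168598925}{321865349}$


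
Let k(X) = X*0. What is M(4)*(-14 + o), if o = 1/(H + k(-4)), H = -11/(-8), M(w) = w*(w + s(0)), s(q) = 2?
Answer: -3504/11 ≈ -318.55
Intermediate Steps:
M(w) = w*(2 + w) (M(w) = w*(w + 2) = w*(2 + w))
k(X) = 0
H = 11/8 (H = -11*(-1/8) = 11/8 ≈ 1.3750)
o = 8/11 (o = 1/(11/8 + 0) = 1/(11/8) = 8/11 ≈ 0.72727)
M(4)*(-14 + o) = (4*(2 + 4))*(-14 + 8/11) = (4*6)*(-146/11) = 24*(-146/11) = -3504/11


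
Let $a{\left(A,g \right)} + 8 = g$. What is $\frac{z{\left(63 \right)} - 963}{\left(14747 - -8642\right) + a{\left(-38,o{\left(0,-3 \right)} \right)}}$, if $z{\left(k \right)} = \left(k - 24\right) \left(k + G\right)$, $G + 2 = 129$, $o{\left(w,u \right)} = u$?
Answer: $\frac{6447}{23378} \approx 0.27577$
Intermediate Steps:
$a{\left(A,g \right)} = -8 + g$
$G = 127$ ($G = -2 + 129 = 127$)
$z{\left(k \right)} = \left(-24 + k\right) \left(127 + k\right)$ ($z{\left(k \right)} = \left(k - 24\right) \left(k + 127\right) = \left(-24 + k\right) \left(127 + k\right)$)
$\frac{z{\left(63 \right)} - 963}{\left(14747 - -8642\right) + a{\left(-38,o{\left(0,-3 \right)} \right)}} = \frac{\left(-3048 + 63^{2} + 103 \cdot 63\right) - 963}{\left(14747 - -8642\right) - 11} = \frac{\left(-3048 + 3969 + 6489\right) - 963}{\left(14747 + 8642\right) - 11} = \frac{7410 - 963}{23389 - 11} = \frac{6447}{23378}$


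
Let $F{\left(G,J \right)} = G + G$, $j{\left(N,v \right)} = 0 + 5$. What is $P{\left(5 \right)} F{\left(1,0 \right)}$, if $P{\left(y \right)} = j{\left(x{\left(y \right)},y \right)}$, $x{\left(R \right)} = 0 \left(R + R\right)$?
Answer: $10$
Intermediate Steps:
$x{\left(R \right)} = 0$ ($x{\left(R \right)} = 0 \cdot 2 R = 0$)
$j{\left(N,v \right)} = 5$
$P{\left(y \right)} = 5$
$F{\left(G,J \right)} = 2 G$
$P{\left(5 \right)} F{\left(1,0 \right)} = 5 \cdot 2 \cdot 1 = 5 \cdot 2 = 10$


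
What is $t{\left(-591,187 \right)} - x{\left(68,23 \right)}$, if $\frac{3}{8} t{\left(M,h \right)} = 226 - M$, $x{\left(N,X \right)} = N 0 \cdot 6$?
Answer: $\frac{6536}{3} \approx 2178.7$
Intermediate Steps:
$x{\left(N,X \right)} = 0$ ($x{\left(N,X \right)} = 0 \cdot 6 = 0$)
$t{\left(M,h \right)} = \frac{1808}{3} - \frac{8 M}{3}$ ($t{\left(M,h \right)} = \frac{8 \left(226 - M\right)}{3} = \frac{1808}{3} - \frac{8 M}{3}$)
$t{\left(-591,187 \right)} - x{\left(68,23 \right)} = \left(\frac{1808}{3} - -1576\right) - 0 = \left(\frac{1808}{3} + 1576\right) + 0 = \frac{6536}{3} + 0 = \frac{6536}{3}$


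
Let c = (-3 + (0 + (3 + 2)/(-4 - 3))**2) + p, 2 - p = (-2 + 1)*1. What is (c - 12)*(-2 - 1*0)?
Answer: 1126/49 ≈ 22.980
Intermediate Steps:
p = 3 (p = 2 - (-2 + 1) = 2 - (-1) = 2 - 1*(-1) = 2 + 1 = 3)
c = 25/49 (c = (-3 + (0 + (3 + 2)/(-4 - 3))**2) + 3 = (-3 + (0 + 5/(-7))**2) + 3 = (-3 + (0 + 5*(-1/7))**2) + 3 = (-3 + (0 - 5/7)**2) + 3 = (-3 + (-5/7)**2) + 3 = (-3 + 25/49) + 3 = -122/49 + 3 = 25/49 ≈ 0.51020)
(c - 12)*(-2 - 1*0) = (25/49 - 12)*(-2 - 1*0) = -563*(-2 + 0)/49 = -563/49*(-2) = 1126/49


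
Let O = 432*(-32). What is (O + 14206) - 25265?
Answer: -24883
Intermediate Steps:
O = -13824
(O + 14206) - 25265 = (-13824 + 14206) - 25265 = 382 - 25265 = -24883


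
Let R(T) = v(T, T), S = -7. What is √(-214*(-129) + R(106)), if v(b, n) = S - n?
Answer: √27493 ≈ 165.81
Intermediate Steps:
v(b, n) = -7 - n
R(T) = -7 - T
√(-214*(-129) + R(106)) = √(-214*(-129) + (-7 - 1*106)) = √(27606 + (-7 - 106)) = √(27606 - 113) = √27493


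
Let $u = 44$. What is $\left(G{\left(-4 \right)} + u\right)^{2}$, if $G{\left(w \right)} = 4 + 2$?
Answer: $2500$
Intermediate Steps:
$G{\left(w \right)} = 6$
$\left(G{\left(-4 \right)} + u\right)^{2} = \left(6 + 44\right)^{2} = 50^{2} = 2500$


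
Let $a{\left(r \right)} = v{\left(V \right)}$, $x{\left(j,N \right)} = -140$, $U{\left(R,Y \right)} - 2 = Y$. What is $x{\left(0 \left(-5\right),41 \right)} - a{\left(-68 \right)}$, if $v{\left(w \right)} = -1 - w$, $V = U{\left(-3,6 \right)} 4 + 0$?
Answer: $-107$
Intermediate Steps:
$U{\left(R,Y \right)} = 2 + Y$
$V = 32$ ($V = \left(2 + 6\right) 4 + 0 = 8 \cdot 4 + 0 = 32 + 0 = 32$)
$a{\left(r \right)} = -33$ ($a{\left(r \right)} = -1 - 32 = -33$)
$x{\left(0 \left(-5\right),41 \right)} - a{\left(-68 \right)} = -140 - -33 = -140 + 33 = -107$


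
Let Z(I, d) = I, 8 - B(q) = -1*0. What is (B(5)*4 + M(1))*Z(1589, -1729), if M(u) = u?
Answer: 52437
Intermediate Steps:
B(q) = 8 (B(q) = 8 - (-1)*0 = 8 - 1*0 = 8 + 0 = 8)
(B(5)*4 + M(1))*Z(1589, -1729) = (8*4 + 1)*1589 = (32 + 1)*1589 = 33*1589 = 52437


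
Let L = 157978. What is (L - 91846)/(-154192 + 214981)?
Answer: 22044/20263 ≈ 1.0879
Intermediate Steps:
(L - 91846)/(-154192 + 214981) = (157978 - 91846)/(-154192 + 214981) = 66132/60789 = 66132*(1/60789) = 22044/20263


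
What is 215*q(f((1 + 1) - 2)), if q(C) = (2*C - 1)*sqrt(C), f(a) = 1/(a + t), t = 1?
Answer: 215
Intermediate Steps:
f(a) = 1/(1 + a) (f(a) = 1/(a + 1) = 1/(1 + a))
q(C) = sqrt(C)*(-1 + 2*C) (q(C) = (-1 + 2*C)*sqrt(C) = sqrt(C)*(-1 + 2*C))
215*q(f((1 + 1) - 2)) = 215*(sqrt(1/(1 + ((1 + 1) - 2)))*(-1 + 2/(1 + ((1 + 1) - 2)))) = 215*(sqrt(1/(1 + (2 - 2)))*(-1 + 2/(1 + (2 - 2)))) = 215*(sqrt(1/(1 + 0))*(-1 + 2/(1 + 0))) = 215*(sqrt(1/1)*(-1 + 2/1)) = 215*(sqrt(1)*(-1 + 2*1)) = 215*(1*(-1 + 2)) = 215*(1*1) = 215*1 = 215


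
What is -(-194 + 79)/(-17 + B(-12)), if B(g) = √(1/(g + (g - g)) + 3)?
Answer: -23460/3433 - 230*√105/3433 ≈ -7.5202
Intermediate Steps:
B(g) = √(3 + 1/g) (B(g) = √(1/(g + 0) + 3) = √(1/g + 3) = √(3 + 1/g))
-(-194 + 79)/(-17 + B(-12)) = -(-194 + 79)/(-17 + √(3 + 1/(-12))) = -(-115)/(-17 + √(3 - 1/12)) = -(-115)/(-17 + √(35/12)) = -(-115)/(-17 + √105/6) = 115/(-17 + √105/6)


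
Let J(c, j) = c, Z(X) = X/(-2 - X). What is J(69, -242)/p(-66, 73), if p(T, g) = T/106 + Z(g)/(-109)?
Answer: -29895975/265906 ≈ -112.43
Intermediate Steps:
p(T, g) = T/106 + g/(109*(2 + g)) (p(T, g) = T/106 - g/(2 + g)/(-109) = T*(1/106) - g/(2 + g)*(-1/109) = T/106 + g/(109*(2 + g)))
J(69, -242)/p(-66, 73) = 69/((((1/109)*73 + (1/106)*(-66)*(2 + 73))/(2 + 73))) = 69/(((73/109 + (1/106)*(-66)*75)/75)) = 69/(((73/109 - 2475/53)/75)) = 69/(((1/75)*(-265906/5777))) = 69/(-265906/433275) = 69*(-433275/265906) = -29895975/265906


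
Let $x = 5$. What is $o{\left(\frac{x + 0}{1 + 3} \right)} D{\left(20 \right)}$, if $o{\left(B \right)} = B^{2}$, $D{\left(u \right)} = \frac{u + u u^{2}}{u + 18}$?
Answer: $\frac{50125}{152} \approx 329.77$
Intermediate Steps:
$D{\left(u \right)} = \frac{u + u^{3}}{18 + u}$
$o{\left(\frac{x + 0}{1 + 3} \right)} D{\left(20 \right)} = \left(\frac{5 + 0}{1 + 3}\right)^{2} \frac{20 + 20^{3}}{18 + 20} = \left(\frac{5}{4}\right)^{2} \frac{20 + 8000}{38} = \left(5 \cdot \frac{1}{4}\right)^{2} \cdot \frac{1}{38} \cdot 8020 = \left(\frac{5}{4}\right)^{2} \cdot \frac{4010}{19} = \frac{25}{16} \cdot \frac{4010}{19} = \frac{50125}{152}$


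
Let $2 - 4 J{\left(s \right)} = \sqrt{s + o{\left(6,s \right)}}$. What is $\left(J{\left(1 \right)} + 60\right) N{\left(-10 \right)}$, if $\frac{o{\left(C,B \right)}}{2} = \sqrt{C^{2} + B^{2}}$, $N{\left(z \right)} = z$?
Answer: $-605 + \frac{5 \sqrt{1 + 2 \sqrt{37}}}{2} \approx -595.93$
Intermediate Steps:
$o{\left(C,B \right)} = 2 \sqrt{B^{2} + C^{2}}$ ($o{\left(C,B \right)} = 2 \sqrt{C^{2} + B^{2}} = 2 \sqrt{B^{2} + C^{2}}$)
$J{\left(s \right)} = \frac{1}{2} - \frac{\sqrt{s + 2 \sqrt{36 + s^{2}}}}{4}$ ($J{\left(s \right)} = \frac{1}{2} - \frac{\sqrt{s + 2 \sqrt{s^{2} + 6^{2}}}}{4} = \frac{1}{2} - \frac{\sqrt{s + 2 \sqrt{s^{2} + 36}}}{4} = \frac{1}{2} - \frac{\sqrt{s + 2 \sqrt{36 + s^{2}}}}{4}$)
$\left(J{\left(1 \right)} + 60\right) N{\left(-10 \right)} = \left(\left(\frac{1}{2} - \frac{\sqrt{1 + 2 \sqrt{36 + 1^{2}}}}{4}\right) + 60\right) \left(-10\right) = \left(\left(\frac{1}{2} - \frac{\sqrt{1 + 2 \sqrt{36 + 1}}}{4}\right) + 60\right) \left(-10\right) = \left(\left(\frac{1}{2} - \frac{\sqrt{1 + 2 \sqrt{37}}}{4}\right) + 60\right) \left(-10\right) = \left(\frac{121}{2} - \frac{\sqrt{1 + 2 \sqrt{37}}}{4}\right) \left(-10\right) = -605 + \frac{5 \sqrt{1 + 2 \sqrt{37}}}{2}$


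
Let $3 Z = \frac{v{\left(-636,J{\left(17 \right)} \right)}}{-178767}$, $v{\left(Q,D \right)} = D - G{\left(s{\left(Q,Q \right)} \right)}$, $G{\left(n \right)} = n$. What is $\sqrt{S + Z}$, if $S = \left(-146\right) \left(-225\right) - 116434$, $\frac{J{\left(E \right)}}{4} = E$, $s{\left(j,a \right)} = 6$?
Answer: $\frac{i \sqrt{296794156623366}}{59589} \approx 289.11 i$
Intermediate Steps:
$J{\left(E \right)} = 4 E$
$v{\left(Q,D \right)} = -6 + D$ ($v{\left(Q,D \right)} = D - 6 = -6 + D$)
$Z = - \frac{62}{536301}$ ($Z = \frac{\left(-6 + 4 \cdot 17\right) \frac{1}{-178767}}{3} = \frac{\left(-6 + 68\right) \left(- \frac{1}{178767}\right)}{3} = \frac{62 \left(- \frac{1}{178767}\right)}{3} = \frac{1}{3} \left(- \frac{62}{178767}\right) = - \frac{62}{536301} \approx -0.00011561$)
$S = -83584$ ($S = 32850 - 116434 = -83584$)
$\sqrt{S + Z} = \sqrt{-83584 - \frac{62}{536301}} = \sqrt{- \frac{44826182846}{536301}} = \frac{i \sqrt{296794156623366}}{59589}$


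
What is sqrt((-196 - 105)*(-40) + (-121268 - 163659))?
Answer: I*sqrt(272887) ≈ 522.39*I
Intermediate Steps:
sqrt((-196 - 105)*(-40) + (-121268 - 163659)) = sqrt(-301*(-40) - 284927) = sqrt(12040 - 284927) = sqrt(-272887) = I*sqrt(272887)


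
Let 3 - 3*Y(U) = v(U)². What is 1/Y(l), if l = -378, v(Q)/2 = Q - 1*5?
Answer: -3/586753 ≈ -5.1129e-6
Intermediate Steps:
v(Q) = -10 + 2*Q (v(Q) = 2*(Q - 1*5) = 2*(Q - 5) = 2*(-5 + Q) = -10 + 2*Q)
Y(U) = 1 - (-10 + 2*U)²/3
1/Y(l) = 1/(1 - 4*(-5 - 378)²/3) = 1/(1 - 4/3*(-383)²) = 1/(1 - 4/3*146689) = 1/(1 - 586756/3) = 1/(-586753/3) = -3/586753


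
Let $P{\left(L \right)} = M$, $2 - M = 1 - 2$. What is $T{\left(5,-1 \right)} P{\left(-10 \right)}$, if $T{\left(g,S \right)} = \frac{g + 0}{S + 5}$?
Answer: $\frac{15}{4} \approx 3.75$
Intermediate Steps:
$T{\left(g,S \right)} = \frac{g}{5 + S}$
$M = 3$ ($M = 2 - \left(1 - 2\right) = 2 - -1 = 2 + 1 = 3$)
$P{\left(L \right)} = 3$
$T{\left(5,-1 \right)} P{\left(-10 \right)} = \frac{5}{5 - 1} \cdot 3 = \frac{5}{4} \cdot 3 = \frac{15}{4}$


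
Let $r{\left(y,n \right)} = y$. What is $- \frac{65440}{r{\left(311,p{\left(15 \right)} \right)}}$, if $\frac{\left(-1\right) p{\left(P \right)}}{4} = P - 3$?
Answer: $- \frac{65440}{311} \approx -210.42$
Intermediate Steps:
$p{\left(P \right)} = 12 - 4 P$ ($p{\left(P \right)} = - 4 \left(P - 3\right) = - 4 \left(-3 + P\right) = 12 - 4 P$)
$- \frac{65440}{r{\left(311,p{\left(15 \right)} \right)}} = - \frac{65440}{311}$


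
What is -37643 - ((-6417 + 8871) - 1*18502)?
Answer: -21595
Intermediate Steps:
-37643 - ((-6417 + 8871) - 1*18502) = -37643 - (2454 - 18502) = -37643 - 1*(-16048) = -37643 + 16048 = -21595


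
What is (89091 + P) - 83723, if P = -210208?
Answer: -204840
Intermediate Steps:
(89091 + P) - 83723 = (89091 - 210208) - 83723 = -121117 - 83723 = -204840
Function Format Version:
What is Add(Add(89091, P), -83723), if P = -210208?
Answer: -204840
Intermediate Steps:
Add(Add(89091, P), -83723) = Add(Add(89091, -210208), -83723) = Add(-121117, -83723) = -204840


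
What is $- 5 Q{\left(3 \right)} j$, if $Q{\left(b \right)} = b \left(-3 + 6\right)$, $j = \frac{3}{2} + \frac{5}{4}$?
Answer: $- \frac{495}{4} \approx -123.75$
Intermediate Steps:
$j = \frac{11}{4}$ ($j = 3 \cdot \frac{1}{2} + 5 \cdot \frac{1}{4} = \frac{3}{2} + \frac{5}{4} = \frac{11}{4} \approx 2.75$)
$Q{\left(b \right)} = 3 b$ ($Q{\left(b \right)} = b 3 = 3 b$)
$- 5 Q{\left(3 \right)} j = - 5 \cdot 3 \cdot 3 \cdot \frac{11}{4} = \left(-5\right) 9 \cdot \frac{11}{4} = \left(-45\right) \frac{11}{4} = - \frac{495}{4}$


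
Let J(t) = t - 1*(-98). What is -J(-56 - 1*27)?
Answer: -15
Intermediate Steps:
J(t) = 98 + t (J(t) = t + 98 = 98 + t)
-J(-56 - 1*27) = -(98 + (-56 - 1*27)) = -(98 + (-56 - 27)) = -(98 - 83) = -1*15 = -15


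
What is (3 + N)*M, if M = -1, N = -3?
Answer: 0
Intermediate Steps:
(3 + N)*M = (3 - 3)*(-1) = 0*(-1) = 0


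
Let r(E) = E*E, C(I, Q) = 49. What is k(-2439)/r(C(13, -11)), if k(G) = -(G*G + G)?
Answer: -5946282/2401 ≈ -2476.6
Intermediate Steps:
r(E) = E²
k(G) = -G - G² (k(G) = -(G² + G) = -(G + G²) = -G - G²)
k(-2439)/r(C(13, -11)) = (-1*(-2439)*(1 - 2439))/(49²) = -1*(-2439)*(-2438)/2401 = -5946282*1/2401 = -5946282/2401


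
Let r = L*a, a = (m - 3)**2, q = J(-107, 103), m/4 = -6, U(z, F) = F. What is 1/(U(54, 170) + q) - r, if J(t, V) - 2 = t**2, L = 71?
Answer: -601491338/11621 ≈ -51759.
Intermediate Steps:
m = -24 (m = 4*(-6) = -24)
J(t, V) = 2 + t**2
q = 11451 (q = 2 + (-107)**2 = 2 + 11449 = 11451)
a = 729 (a = (-24 - 3)**2 = (-27)**2 = 729)
r = 51759 (r = 71*729 = 51759)
1/(U(54, 170) + q) - r = 1/(170 + 11451) - 1*51759 = 1/11621 - 51759 = -601491338/11621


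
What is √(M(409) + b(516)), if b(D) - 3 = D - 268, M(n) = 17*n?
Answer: 2*√1801 ≈ 84.876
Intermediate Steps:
b(D) = -265 + D (b(D) = 3 + (D - 268) = 3 + (-268 + D) = -265 + D)
√(M(409) + b(516)) = √(17*409 + (-265 + 516)) = √(6953 + 251) = √7204 = 2*√1801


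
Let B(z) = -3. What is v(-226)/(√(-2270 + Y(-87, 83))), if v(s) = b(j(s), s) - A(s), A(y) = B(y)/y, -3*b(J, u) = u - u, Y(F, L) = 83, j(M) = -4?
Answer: I*√3/6102 ≈ 0.00028385*I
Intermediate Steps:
b(J, u) = 0 (b(J, u) = -(u - u)/3 = -⅓*0 = 0)
A(y) = -3/y
v(s) = 3/s (v(s) = 0 - (-3)/s = 0 + 3/s = 3/s)
v(-226)/(√(-2270 + Y(-87, 83))) = (3/(-226))/(√(-2270 + 83)) = (3*(-1/226))/(√(-2187)) = -3*(-I*√3/81)/226 = -(-1)*I*√3/6102 = I*√3/6102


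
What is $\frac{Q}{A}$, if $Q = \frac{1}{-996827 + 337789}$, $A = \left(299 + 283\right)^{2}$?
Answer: $- \frac{1}{223231987512} \approx -4.4796 \cdot 10^{-12}$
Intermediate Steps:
$A = 338724$ ($A = 582^{2} = 338724$)
$Q = - \frac{1}{659038}$ ($Q = \frac{1}{-659038} = - \frac{1}{659038} \approx -1.5174 \cdot 10^{-6}$)
$\frac{Q}{A} = - \frac{1}{659038 \cdot 338724} = \left(- \frac{1}{659038}\right) \frac{1}{338724} = - \frac{1}{223231987512}$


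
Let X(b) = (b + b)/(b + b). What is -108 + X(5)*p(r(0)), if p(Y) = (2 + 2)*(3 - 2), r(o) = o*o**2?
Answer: -104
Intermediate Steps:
r(o) = o**3
X(b) = 1 (X(b) = (2*b)/((2*b)) = (2*b)*(1/(2*b)) = 1)
p(Y) = 4 (p(Y) = 4*1 = 4)
-108 + X(5)*p(r(0)) = -108 + 1*4 = -108 + 4 = -104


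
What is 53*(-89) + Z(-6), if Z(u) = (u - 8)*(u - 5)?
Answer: -4563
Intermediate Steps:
Z(u) = (-8 + u)*(-5 + u)
53*(-89) + Z(-6) = 53*(-89) + (40 + (-6)² - 13*(-6)) = -4717 + (40 + 36 + 78) = -4717 + 154 = -4563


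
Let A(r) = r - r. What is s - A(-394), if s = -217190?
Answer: -217190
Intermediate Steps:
A(r) = 0
s - A(-394) = -217190 - 1*0 = -217190 + 0 = -217190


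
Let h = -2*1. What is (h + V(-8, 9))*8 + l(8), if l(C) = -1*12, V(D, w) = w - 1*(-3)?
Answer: 68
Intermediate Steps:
V(D, w) = 3 + w (V(D, w) = w + 3 = 3 + w)
h = -2
l(C) = -12
(h + V(-8, 9))*8 + l(8) = (-2 + (3 + 9))*8 - 12 = (-2 + 12)*8 - 12 = 10*8 - 12 = 80 - 12 = 68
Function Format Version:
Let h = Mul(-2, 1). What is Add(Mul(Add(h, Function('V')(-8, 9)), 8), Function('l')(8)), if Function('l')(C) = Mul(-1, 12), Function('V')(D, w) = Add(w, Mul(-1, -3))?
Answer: 68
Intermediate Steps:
Function('V')(D, w) = Add(3, w) (Function('V')(D, w) = Add(w, 3) = Add(3, w))
h = -2
Function('l')(C) = -12
Add(Mul(Add(h, Function('V')(-8, 9)), 8), Function('l')(8)) = Add(Mul(Add(-2, Add(3, 9)), 8), -12) = Add(Mul(Add(-2, 12), 8), -12) = Add(Mul(10, 8), -12) = Add(80, -12) = 68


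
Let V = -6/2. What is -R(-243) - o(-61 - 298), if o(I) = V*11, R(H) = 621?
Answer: -588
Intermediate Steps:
V = -3 (V = -6*½ = -3)
o(I) = -33 (o(I) = -3*11 = -33)
-R(-243) - o(-61 - 298) = -1*621 - 1*(-33) = -621 + 33 = -588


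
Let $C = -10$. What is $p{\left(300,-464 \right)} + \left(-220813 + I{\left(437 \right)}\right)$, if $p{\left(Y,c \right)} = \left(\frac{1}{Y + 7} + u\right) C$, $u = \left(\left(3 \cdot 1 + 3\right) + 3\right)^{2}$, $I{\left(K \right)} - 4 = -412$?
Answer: $- \frac{68163527}{307} \approx -2.2203 \cdot 10^{5}$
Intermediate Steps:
$I{\left(K \right)} = -408$ ($I{\left(K \right)} = 4 - 412 = -408$)
$u = 81$ ($u = \left(\left(3 + 3\right) + 3\right)^{2} = \left(6 + 3\right)^{2} = 9^{2} = 81$)
$p{\left(Y,c \right)} = -810 - \frac{10}{7 + Y}$ ($p{\left(Y,c \right)} = \left(\frac{1}{Y + 7} + 81\right) \left(-10\right) = \left(\frac{1}{7 + Y} + 81\right) \left(-10\right) = \left(81 + \frac{1}{7 + Y}\right) \left(-10\right) = -810 - \frac{10}{7 + Y}$)
$p{\left(300,-464 \right)} + \left(-220813 + I{\left(437 \right)}\right) = \frac{10 \left(-568 - 24300\right)}{7 + 300} - 221221 = \frac{10 \left(-568 - 24300\right)}{307} - 221221 = 10 \cdot \frac{1}{307} \left(-24868\right) - 221221 = - \frac{248680}{307} - 221221 = - \frac{68163527}{307}$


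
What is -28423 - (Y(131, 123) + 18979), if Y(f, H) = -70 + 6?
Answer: -47338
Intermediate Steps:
Y(f, H) = -64
-28423 - (Y(131, 123) + 18979) = -28423 - (-64 + 18979) = -28423 - 1*18915 = -28423 - 18915 = -47338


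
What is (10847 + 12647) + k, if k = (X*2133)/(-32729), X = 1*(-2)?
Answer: 768939392/32729 ≈ 23494.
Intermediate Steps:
X = -2
k = 4266/32729 (k = -2*2133/(-32729) = -4266*(-1/32729) = 4266/32729 ≈ 0.13034)
(10847 + 12647) + k = (10847 + 12647) + 4266/32729 = 23494 + 4266/32729 = 768939392/32729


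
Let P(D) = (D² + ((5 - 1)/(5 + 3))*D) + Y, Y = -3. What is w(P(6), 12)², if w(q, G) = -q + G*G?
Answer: 11664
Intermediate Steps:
P(D) = -3 + D² + D/2 (P(D) = (D² + ((5 - 1)/(5 + 3))*D) - 3 = (D² + (4/8)*D) - 3 = (D² + (4*(⅛))*D) - 3 = (D² + D/2) - 3 = -3 + D² + D/2)
w(q, G) = G² - q (w(q, G) = -q + G² = G² - q)
w(P(6), 12)² = (12² - (-3 + 6² + (½)*6))² = (144 - (-3 + 36 + 3))² = (144 - 1*36)² = (144 - 36)² = 108² = 11664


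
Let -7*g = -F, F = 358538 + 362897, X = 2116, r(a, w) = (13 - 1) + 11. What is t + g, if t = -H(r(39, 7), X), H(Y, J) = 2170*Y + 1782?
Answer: 359591/7 ≈ 51370.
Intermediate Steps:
r(a, w) = 23 (r(a, w) = 12 + 11 = 23)
F = 721435
H(Y, J) = 1782 + 2170*Y
t = -51692 (t = -(1782 + 2170*23) = -(1782 + 49910) = -1*51692 = -51692)
g = 721435/7 (g = -(-1)*721435/7 = -1/7*(-721435) = 721435/7 ≈ 1.0306e+5)
t + g = -51692 + 721435/7 = 359591/7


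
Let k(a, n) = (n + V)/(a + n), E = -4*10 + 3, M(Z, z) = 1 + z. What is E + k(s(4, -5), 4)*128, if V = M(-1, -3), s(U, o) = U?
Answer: -5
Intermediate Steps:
V = -2 (V = 1 - 3 = -2)
E = -37 (E = -40 + 3 = -37)
k(a, n) = (-2 + n)/(a + n) (k(a, n) = (n - 2)/(a + n) = (-2 + n)/(a + n))
E + k(s(4, -5), 4)*128 = -37 + ((-2 + 4)/(4 + 4))*128 = -37 + (2/8)*128 = -37 + ((1/8)*2)*128 = -37 + (1/4)*128 = -37 + 32 = -5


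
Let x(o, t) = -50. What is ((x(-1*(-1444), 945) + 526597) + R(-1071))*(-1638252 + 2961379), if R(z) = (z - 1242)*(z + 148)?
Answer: 3521431061642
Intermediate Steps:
R(z) = (-1242 + z)*(148 + z)
((x(-1*(-1444), 945) + 526597) + R(-1071))*(-1638252 + 2961379) = ((-50 + 526597) + (-183816 + (-1071)**2 - 1094*(-1071)))*(-1638252 + 2961379) = (526547 + (-183816 + 1147041 + 1171674))*1323127 = (526547 + 2134899)*1323127 = 2661446*1323127 = 3521431061642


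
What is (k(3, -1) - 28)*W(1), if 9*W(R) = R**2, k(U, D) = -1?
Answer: -29/9 ≈ -3.2222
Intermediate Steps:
W(R) = R**2/9
(k(3, -1) - 28)*W(1) = (-1 - 28)*((1/9)*1**2) = -29/9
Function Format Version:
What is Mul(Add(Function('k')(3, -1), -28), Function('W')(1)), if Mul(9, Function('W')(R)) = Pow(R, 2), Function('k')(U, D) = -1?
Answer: Rational(-29, 9) ≈ -3.2222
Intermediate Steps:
Function('W')(R) = Mul(Rational(1, 9), Pow(R, 2))
Mul(Add(Function('k')(3, -1), -28), Function('W')(1)) = Mul(Add(-1, -28), Mul(Rational(1, 9), Pow(1, 2))) = Mul(-29, Mul(Rational(1, 9), 1)) = Mul(-29, Rational(1, 9)) = Rational(-29, 9)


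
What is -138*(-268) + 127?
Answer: 37111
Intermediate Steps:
-138*(-268) + 127 = 36984 + 127 = 37111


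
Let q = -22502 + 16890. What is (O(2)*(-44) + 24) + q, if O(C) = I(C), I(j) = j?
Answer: -5676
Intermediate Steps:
O(C) = C
q = -5612
(O(2)*(-44) + 24) + q = (2*(-44) + 24) - 5612 = (-88 + 24) - 5612 = -64 - 5612 = -5676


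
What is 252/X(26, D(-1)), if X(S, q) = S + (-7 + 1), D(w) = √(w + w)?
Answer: 63/5 ≈ 12.600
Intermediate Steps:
D(w) = √2*√w (D(w) = √(2*w) = √2*√w)
X(S, q) = -6 + S (X(S, q) = S - 6 = -6 + S)
252/X(26, D(-1)) = 252/(-6 + 26) = 252/20 = 252*(1/20) = 63/5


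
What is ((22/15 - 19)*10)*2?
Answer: -1052/3 ≈ -350.67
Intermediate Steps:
((22/15 - 19)*10)*2 = -263/15*10*2 = -526/3*2 = -1052/3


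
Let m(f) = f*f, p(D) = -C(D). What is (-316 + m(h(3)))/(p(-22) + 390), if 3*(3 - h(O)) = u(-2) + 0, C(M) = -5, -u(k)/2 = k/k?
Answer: -2723/3555 ≈ -0.76596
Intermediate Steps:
u(k) = -2 (u(k) = -2*k/k = -2*1 = -2)
p(D) = 5 (p(D) = -1*(-5) = 5)
h(O) = 11/3 (h(O) = 3 - (-2 + 0)/3 = 3 - 1/3*(-2) = 3 + 2/3 = 11/3)
m(f) = f**2
(-316 + m(h(3)))/(p(-22) + 390) = (-316 + (11/3)**2)/(5 + 390) = (-316 + 121/9)/395 = -2723/9*1/395 = -2723/3555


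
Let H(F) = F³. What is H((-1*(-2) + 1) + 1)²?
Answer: 4096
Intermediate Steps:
H((-1*(-2) + 1) + 1)² = (((-1*(-2) + 1) + 1)³)² = (((2 + 1) + 1)³)² = ((3 + 1)³)² = (4³)² = 64² = 4096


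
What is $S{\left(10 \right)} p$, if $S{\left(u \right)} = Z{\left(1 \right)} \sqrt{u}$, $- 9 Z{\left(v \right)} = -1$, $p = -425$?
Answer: $- \frac{425 \sqrt{10}}{9} \approx -149.33$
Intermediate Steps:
$Z{\left(v \right)} = \frac{1}{9}$ ($Z{\left(v \right)} = \left(- \frac{1}{9}\right) \left(-1\right) = \frac{1}{9}$)
$S{\left(u \right)} = \frac{\sqrt{u}}{9}$
$S{\left(10 \right)} p = \frac{\sqrt{10}}{9} \left(-425\right) = - \frac{425 \sqrt{10}}{9}$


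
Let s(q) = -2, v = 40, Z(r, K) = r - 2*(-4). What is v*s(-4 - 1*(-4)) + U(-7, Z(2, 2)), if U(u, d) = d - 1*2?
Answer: -72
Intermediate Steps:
Z(r, K) = 8 + r (Z(r, K) = r + 8 = 8 + r)
U(u, d) = -2 + d (U(u, d) = d - 2 = -2 + d)
v*s(-4 - 1*(-4)) + U(-7, Z(2, 2)) = 40*(-2) + (-2 + (8 + 2)) = -80 + (-2 + 10) = -80 + 8 = -72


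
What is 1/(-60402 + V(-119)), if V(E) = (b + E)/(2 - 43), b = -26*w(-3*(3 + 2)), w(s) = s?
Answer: -41/2476753 ≈ -1.6554e-5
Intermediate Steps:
b = 390 (b = -(-78)*(3 + 2) = -(-78)*5 = -26*(-15) = 390)
V(E) = -390/41 - E/41 (V(E) = (390 + E)/(2 - 43) = (390 + E)/(-41) = (390 + E)*(-1/41) = -390/41 - E/41)
1/(-60402 + V(-119)) = 1/(-60402 + (-390/41 - 1/41*(-119))) = 1/(-60402 + (-390/41 + 119/41)) = 1/(-60402 - 271/41) = 1/(-2476753/41) = -41/2476753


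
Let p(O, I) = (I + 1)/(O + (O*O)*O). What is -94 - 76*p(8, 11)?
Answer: -6224/65 ≈ -95.754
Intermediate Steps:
p(O, I) = (1 + I)/(O + O**3) (p(O, I) = (1 + I)/(O + O**2*O) = (1 + I)/(O + O**3))
-94 - 76*p(8, 11) = -94 - 76*(1 + 11)/(8 + 8**3) = -94 - 76*12/(8 + 512) = -94 - 76*12/520 = -94 - 19*12/130 = -94 - 76*3/130 = -94 - 114/65 = -6224/65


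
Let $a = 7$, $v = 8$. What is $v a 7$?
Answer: $392$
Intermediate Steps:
$v a 7 = 8 \cdot 7 \cdot 7 = 56 \cdot 7 = 392$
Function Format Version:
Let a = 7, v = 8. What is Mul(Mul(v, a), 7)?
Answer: 392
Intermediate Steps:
Mul(Mul(v, a), 7) = Mul(Mul(8, 7), 7) = Mul(56, 7) = 392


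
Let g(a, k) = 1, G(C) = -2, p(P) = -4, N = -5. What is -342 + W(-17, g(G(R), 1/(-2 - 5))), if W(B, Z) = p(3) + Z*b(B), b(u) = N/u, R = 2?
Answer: -5877/17 ≈ -345.71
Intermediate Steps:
b(u) = -5/u
W(B, Z) = -4 - 5*Z/B (W(B, Z) = -4 + Z*(-5/B) = -4 - 5*Z/B)
-342 + W(-17, g(G(R), 1/(-2 - 5))) = -342 + (-4 - 5*1/(-17)) = -342 + (-4 - 5*1*(-1/17)) = -342 + (-4 + 5/17) = -342 - 63/17 = -5877/17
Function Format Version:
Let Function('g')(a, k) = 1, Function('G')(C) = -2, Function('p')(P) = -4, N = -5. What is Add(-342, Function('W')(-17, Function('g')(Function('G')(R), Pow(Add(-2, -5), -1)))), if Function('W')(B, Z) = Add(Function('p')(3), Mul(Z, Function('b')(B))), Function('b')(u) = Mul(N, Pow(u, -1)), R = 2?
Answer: Rational(-5877, 17) ≈ -345.71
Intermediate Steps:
Function('b')(u) = Mul(-5, Pow(u, -1))
Function('W')(B, Z) = Add(-4, Mul(-5, Z, Pow(B, -1))) (Function('W')(B, Z) = Add(-4, Mul(Z, Mul(-5, Pow(B, -1)))) = Add(-4, Mul(-5, Z, Pow(B, -1))))
Add(-342, Function('W')(-17, Function('g')(Function('G')(R), Pow(Add(-2, -5), -1)))) = Add(-342, Add(-4, Mul(-5, 1, Pow(-17, -1)))) = Add(-342, Add(-4, Mul(-5, 1, Rational(-1, 17)))) = Add(-342, Add(-4, Rational(5, 17))) = Add(-342, Rational(-63, 17)) = Rational(-5877, 17)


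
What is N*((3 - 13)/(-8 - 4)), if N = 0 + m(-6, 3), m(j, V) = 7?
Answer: 35/6 ≈ 5.8333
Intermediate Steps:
N = 7 (N = 0 + 7 = 7)
N*((3 - 13)/(-8 - 4)) = 7*((3 - 13)/(-8 - 4)) = 7*(-10/(-12)) = 7*(-10*(-1/12)) = 7*(⅚) = 35/6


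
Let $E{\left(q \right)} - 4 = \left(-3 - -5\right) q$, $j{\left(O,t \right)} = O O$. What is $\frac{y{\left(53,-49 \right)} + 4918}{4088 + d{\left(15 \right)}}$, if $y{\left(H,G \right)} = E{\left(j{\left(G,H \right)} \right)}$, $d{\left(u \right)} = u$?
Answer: $\frac{884}{373} \approx 2.37$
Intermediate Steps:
$j{\left(O,t \right)} = O^{2}$
$E{\left(q \right)} = 4 + 2 q$ ($E{\left(q \right)} = 4 + \left(-3 - -5\right) q = 4 + \left(-3 + 5\right) q = 4 + 2 q$)
$y{\left(H,G \right)} = 4 + 2 G^{2}$
$\frac{y{\left(53,-49 \right)} + 4918}{4088 + d{\left(15 \right)}} = \frac{\left(4 + 2 \left(-49\right)^{2}\right) + 4918}{4088 + 15} = \frac{\left(4 + 2 \cdot 2401\right) + 4918}{4103} = \left(\left(4 + 4802\right) + 4918\right) \frac{1}{4103} = \left(4806 + 4918\right) \frac{1}{4103} = 9724 \cdot \frac{1}{4103} = \frac{884}{373}$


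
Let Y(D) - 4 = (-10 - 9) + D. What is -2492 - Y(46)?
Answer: -2523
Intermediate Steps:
Y(D) = -15 + D (Y(D) = 4 + ((-10 - 9) + D) = 4 + (-19 + D) = -15 + D)
-2492 - Y(46) = -2492 - (-15 + 46) = -2492 - 1*31 = -2492 - 31 = -2523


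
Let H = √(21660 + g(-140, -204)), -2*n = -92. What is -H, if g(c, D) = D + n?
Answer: -√21502 ≈ -146.64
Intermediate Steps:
n = 46 (n = -½*(-92) = 46)
g(c, D) = 46 + D (g(c, D) = D + 46 = 46 + D)
H = √21502 (H = √(21660 + (46 - 204)) = √(21660 - 158) = √21502 ≈ 146.64)
-H = -√21502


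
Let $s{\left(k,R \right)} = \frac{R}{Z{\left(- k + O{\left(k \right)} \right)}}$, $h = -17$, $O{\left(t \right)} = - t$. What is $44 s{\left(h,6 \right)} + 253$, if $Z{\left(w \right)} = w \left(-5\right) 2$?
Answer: $\frac{21439}{85} \approx 252.22$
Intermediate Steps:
$Z{\left(w \right)} = - 10 w$ ($Z{\left(w \right)} = - 5 w 2 = - 10 w$)
$s{\left(k,R \right)} = \frac{R}{20 k}$ ($s{\left(k,R \right)} = \frac{R}{\left(-10\right) \left(- k - k\right)} = \frac{R}{\left(-10\right) \left(- 2 k\right)} = \frac{R}{20 k}$)
$44 s{\left(h,6 \right)} + 253 = 44 \cdot \frac{1}{20} \cdot 6 \frac{1}{-17} + 253 = 44 \cdot \frac{1}{20} \cdot 6 \left(- \frac{1}{17}\right) + 253 = 44 \left(- \frac{3}{170}\right) + 253 = - \frac{66}{85} + 253 = \frac{21439}{85}$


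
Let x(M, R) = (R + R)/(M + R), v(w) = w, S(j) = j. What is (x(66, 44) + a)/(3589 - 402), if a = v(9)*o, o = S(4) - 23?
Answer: -851/15935 ≈ -0.053404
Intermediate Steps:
o = -19 (o = 4 - 23 = -19)
a = -171 (a = 9*(-19) = -171)
x(M, R) = 2*R/(M + R) (x(M, R) = (2*R)/(M + R) = 2*R/(M + R))
(x(66, 44) + a)/(3589 - 402) = (2*44/(66 + 44) - 171)/(3589 - 402) = (2*44/110 - 171)/3187 = (2*44*(1/110) - 171)*(1/3187) = (⅘ - 171)*(1/3187) = -851/5*1/3187 = -851/15935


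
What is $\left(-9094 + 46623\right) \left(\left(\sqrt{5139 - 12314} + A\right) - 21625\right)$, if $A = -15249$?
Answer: $-1383844346 + 187645 i \sqrt{287} \approx -1.3838 \cdot 10^{9} + 3.1789 \cdot 10^{6} i$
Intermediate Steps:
$\left(-9094 + 46623\right) \left(\left(\sqrt{5139 - 12314} + A\right) - 21625\right) = \left(-9094 + 46623\right) \left(\left(\sqrt{5139 - 12314} - 15249\right) - 21625\right) = 37529 \left(\left(\sqrt{-7175} - 15249\right) - 21625\right) = 37529 \left(\left(5 i \sqrt{287} - 15249\right) - 21625\right) = 37529 \left(\left(-15249 + 5 i \sqrt{287}\right) - 21625\right) = 37529 \left(-36874 + 5 i \sqrt{287}\right) = -1383844346 + 187645 i \sqrt{287}$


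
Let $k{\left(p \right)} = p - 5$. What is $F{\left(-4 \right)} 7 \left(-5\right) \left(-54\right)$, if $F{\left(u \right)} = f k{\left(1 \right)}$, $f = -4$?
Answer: $30240$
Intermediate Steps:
$k{\left(p \right)} = -5 + p$ ($k{\left(p \right)} = p - 5 = -5 + p$)
$F{\left(u \right)} = 16$ ($F{\left(u \right)} = - 4 \left(-5 + 1\right) = \left(-4\right) \left(-4\right) = 16$)
$F{\left(-4 \right)} 7 \left(-5\right) \left(-54\right) = 16 \cdot 7 \left(-5\right) \left(-54\right) = 16 \left(-35\right) \left(-54\right) = \left(-560\right) \left(-54\right) = 30240$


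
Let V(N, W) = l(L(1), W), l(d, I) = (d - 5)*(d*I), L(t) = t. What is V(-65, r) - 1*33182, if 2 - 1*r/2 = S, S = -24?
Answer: -33390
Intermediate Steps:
r = 52 (r = 4 - 2*(-24) = 4 + 48 = 52)
l(d, I) = I*d*(-5 + d) (l(d, I) = (-5 + d)*(I*d) = I*d*(-5 + d))
V(N, W) = -4*W (V(N, W) = W*1*(-5 + 1) = W*1*(-4) = -4*W)
V(-65, r) - 1*33182 = -4*52 - 1*33182 = -208 - 33182 = -33390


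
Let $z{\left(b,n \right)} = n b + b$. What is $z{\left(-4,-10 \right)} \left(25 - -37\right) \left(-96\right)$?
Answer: $-214272$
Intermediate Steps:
$z{\left(b,n \right)} = b + b n$ ($z{\left(b,n \right)} = b n + b = b + b n$)
$z{\left(-4,-10 \right)} \left(25 - -37\right) \left(-96\right) = - 4 \left(1 - 10\right) \left(25 - -37\right) \left(-96\right) = \left(-4\right) \left(-9\right) \left(25 + 37\right) \left(-96\right) = 36 \cdot 62 \left(-96\right) = 2232 \left(-96\right) = -214272$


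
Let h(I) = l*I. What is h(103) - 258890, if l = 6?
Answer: -258272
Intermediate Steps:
h(I) = 6*I
h(103) - 258890 = 6*103 - 258890 = 618 - 258890 = -258272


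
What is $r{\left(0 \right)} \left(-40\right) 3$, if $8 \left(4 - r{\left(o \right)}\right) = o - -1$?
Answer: $-465$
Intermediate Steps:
$r{\left(o \right)} = \frac{31}{8} - \frac{o}{8}$ ($r{\left(o \right)} = 4 - \frac{o - -1}{8} = 4 - \frac{o + 1}{8} = 4 - \frac{1 + o}{8} = 4 - \left(\frac{1}{8} + \frac{o}{8}\right) = \frac{31}{8} - \frac{o}{8}$)
$r{\left(0 \right)} \left(-40\right) 3 = \left(\frac{31}{8} - 0\right) \left(-40\right) 3 = \left(\frac{31}{8} + 0\right) \left(-40\right) 3 = \frac{31}{8} \left(-40\right) 3 = \left(-155\right) 3 = -465$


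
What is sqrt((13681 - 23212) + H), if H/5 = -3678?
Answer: I*sqrt(27921) ≈ 167.1*I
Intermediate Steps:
H = -18390 (H = 5*(-3678) = -18390)
sqrt((13681 - 23212) + H) = sqrt((13681 - 23212) - 18390) = sqrt(-9531 - 18390) = sqrt(-27921) = I*sqrt(27921)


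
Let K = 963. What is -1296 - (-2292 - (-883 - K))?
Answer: -850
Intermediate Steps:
-1296 - (-2292 - (-883 - K)) = -1296 - (-2292 - (-883 - 1*963)) = -1296 - (-2292 - (-883 - 963)) = -1296 - (-2292 - 1*(-1846)) = -1296 - (-2292 + 1846) = -1296 - 1*(-446) = -1296 + 446 = -850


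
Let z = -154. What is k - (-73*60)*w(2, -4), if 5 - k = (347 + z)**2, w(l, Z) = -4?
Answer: -54764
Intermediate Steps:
k = -37244 (k = 5 - (347 - 154)**2 = 5 - 1*193**2 = 5 - 1*37249 = 5 - 37249 = -37244)
k - (-73*60)*w(2, -4) = -37244 - (-73*60)*(-4) = -37244 - (-4380)*(-4) = -37244 - 1*17520 = -37244 - 17520 = -54764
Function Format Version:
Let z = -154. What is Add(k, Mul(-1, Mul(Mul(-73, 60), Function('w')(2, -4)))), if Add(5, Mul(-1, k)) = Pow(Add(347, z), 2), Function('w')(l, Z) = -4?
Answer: -54764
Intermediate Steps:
k = -37244 (k = Add(5, Mul(-1, Pow(Add(347, -154), 2))) = Add(5, Mul(-1, Pow(193, 2))) = Add(5, Mul(-1, 37249)) = Add(5, -37249) = -37244)
Add(k, Mul(-1, Mul(Mul(-73, 60), Function('w')(2, -4)))) = Add(-37244, Mul(-1, Mul(Mul(-73, 60), -4))) = Add(-37244, Mul(-1, Mul(-4380, -4))) = Add(-37244, Mul(-1, 17520)) = Add(-37244, -17520) = -54764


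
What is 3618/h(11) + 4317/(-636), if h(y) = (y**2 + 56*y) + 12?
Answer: -310795/158788 ≈ -1.9573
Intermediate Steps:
h(y) = 12 + y**2 + 56*y
3618/h(11) + 4317/(-636) = 3618/(12 + 11**2 + 56*11) + 4317/(-636) = 3618/(12 + 121 + 616) + 4317*(-1/636) = 3618/749 - 1439/212 = -310795/158788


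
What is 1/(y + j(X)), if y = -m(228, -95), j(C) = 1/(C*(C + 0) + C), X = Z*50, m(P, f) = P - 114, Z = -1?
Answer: -2450/279299 ≈ -0.0087720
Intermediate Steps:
m(P, f) = -114 + P
X = -50 (X = -1*50 = -50)
j(C) = 1/(C + C²) (j(C) = 1/(C*C + C) = 1/(C² + C) = 1/(C + C²))
y = -114 (y = -(-114 + 228) = -1*114 = -114)
1/(y + j(X)) = 1/(-114 + 1/((-50)*(1 - 50))) = 1/(-114 - 1/50/(-49)) = 1/(-114 - 1/50*(-1/49)) = 1/(-114 + 1/2450) = 1/(-279299/2450) = -2450/279299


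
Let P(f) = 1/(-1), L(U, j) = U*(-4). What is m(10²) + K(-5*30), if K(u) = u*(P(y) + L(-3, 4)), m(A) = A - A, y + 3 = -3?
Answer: -1650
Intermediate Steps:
y = -6 (y = -3 - 3 = -6)
L(U, j) = -4*U
P(f) = -1
m(A) = 0
K(u) = 11*u (K(u) = u*(-1 - 4*(-3)) = u*(-1 + 12) = u*11 = 11*u)
m(10²) + K(-5*30) = 0 + 11*(-5*30) = 0 + 11*(-150) = 0 - 1650 = -1650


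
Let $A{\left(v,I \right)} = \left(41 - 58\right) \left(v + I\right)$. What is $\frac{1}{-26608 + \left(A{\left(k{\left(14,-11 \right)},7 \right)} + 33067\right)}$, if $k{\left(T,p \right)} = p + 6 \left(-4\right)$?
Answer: $\frac{1}{6935} \approx 0.0001442$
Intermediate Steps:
$k{\left(T,p \right)} = -24 + p$ ($k{\left(T,p \right)} = p - 24 = -24 + p$)
$A{\left(v,I \right)} = - 17 I - 17 v$ ($A{\left(v,I \right)} = - 17 \left(I + v\right) = - 17 I - 17 v$)
$\frac{1}{-26608 + \left(A{\left(k{\left(14,-11 \right)},7 \right)} + 33067\right)} = \frac{1}{-26608 + \left(\left(\left(-17\right) 7 - 17 \left(-24 - 11\right)\right) + 33067\right)} = \frac{1}{-26608 + \left(\left(-119 - -595\right) + 33067\right)} = \frac{1}{-26608 + \left(\left(-119 + 595\right) + 33067\right)} = \frac{1}{-26608 + \left(476 + 33067\right)} = \frac{1}{-26608 + 33543} = \frac{1}{6935}$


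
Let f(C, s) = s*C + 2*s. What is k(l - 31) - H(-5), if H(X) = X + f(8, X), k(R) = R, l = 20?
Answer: 44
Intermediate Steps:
f(C, s) = 2*s + C*s (f(C, s) = C*s + 2*s = 2*s + C*s)
H(X) = 11*X (H(X) = X + X*(2 + 8) = X + X*10 = X + 10*X = 11*X)
k(l - 31) - H(-5) = (20 - 31) - 11*(-5) = -11 - 1*(-55) = -11 + 55 = 44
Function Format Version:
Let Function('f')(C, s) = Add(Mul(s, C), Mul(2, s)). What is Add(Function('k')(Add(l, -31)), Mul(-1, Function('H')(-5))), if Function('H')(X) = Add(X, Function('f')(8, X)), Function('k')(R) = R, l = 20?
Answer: 44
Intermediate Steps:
Function('f')(C, s) = Add(Mul(2, s), Mul(C, s)) (Function('f')(C, s) = Add(Mul(C, s), Mul(2, s)) = Add(Mul(2, s), Mul(C, s)))
Function('H')(X) = Mul(11, X) (Function('H')(X) = Add(X, Mul(X, Add(2, 8))) = Add(X, Mul(X, 10)) = Add(X, Mul(10, X)) = Mul(11, X))
Add(Function('k')(Add(l, -31)), Mul(-1, Function('H')(-5))) = Add(Add(20, -31), Mul(-1, Mul(11, -5))) = Add(-11, Mul(-1, -55)) = Add(-11, 55) = 44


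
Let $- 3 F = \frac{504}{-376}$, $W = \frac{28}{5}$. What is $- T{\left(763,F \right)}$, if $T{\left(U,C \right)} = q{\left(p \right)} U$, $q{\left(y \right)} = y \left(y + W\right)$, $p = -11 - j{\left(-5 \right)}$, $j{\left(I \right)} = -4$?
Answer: $- \frac{37387}{5} \approx -7477.4$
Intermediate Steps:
$W = \frac{28}{5}$ ($W = 28 \cdot \frac{1}{5} = \frac{28}{5} \approx 5.6$)
$F = \frac{21}{47}$ ($F = - \frac{504 \frac{1}{-376}}{3} = - \frac{504 \left(- \frac{1}{376}\right)}{3} = \left(- \frac{1}{3}\right) \left(- \frac{63}{47}\right) = \frac{21}{47} \approx 0.44681$)
$p = -7$ ($p = -11 - -4 = -11 + 4 = -7$)
$q{\left(y \right)} = y \left(\frac{28}{5} + y\right)$ ($q{\left(y \right)} = y \left(y + \frac{28}{5}\right) = y \left(\frac{28}{5} + y\right)$)
$T{\left(U,C \right)} = \frac{49 U}{5}$ ($T{\left(U,C \right)} = \frac{1}{5} \left(-7\right) \left(28 + 5 \left(-7\right)\right) U = \frac{1}{5} \left(-7\right) \left(28 - 35\right) U = \frac{1}{5} \left(-7\right) \left(-7\right) U = \frac{49 U}{5}$)
$- T{\left(763,F \right)} = - \frac{49 \cdot 763}{5} = \left(-1\right) \frac{37387}{5} = - \frac{37387}{5}$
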